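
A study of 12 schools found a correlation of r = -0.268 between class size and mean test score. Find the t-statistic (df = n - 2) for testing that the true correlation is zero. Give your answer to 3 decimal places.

-0.880

1 − r² = 1 − 0.071824 = 0.928176;  √(1−r²) = 0.963419
√(n−2) = √10 = 3.162278
t = r·√(n−2)/√(1−r²) = -0.268 · 3.162278 / 0.963419 = -0.880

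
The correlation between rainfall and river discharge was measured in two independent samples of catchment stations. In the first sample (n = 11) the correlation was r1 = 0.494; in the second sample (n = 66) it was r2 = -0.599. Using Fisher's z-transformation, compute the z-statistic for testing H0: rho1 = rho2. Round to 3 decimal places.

z1 = atanh(0.494) = 0.541338,  z2 = atanh(-0.599) = -0.691586
SE = √(1/(n1−3) + 1/(n2−3)) = √(1/8 + 1/63) = √(0.1250000 + 0.0158730) = √0.1408730 = 0.375331
z = (z1 − z2)/SE = (0.541338 − (-0.691586)) / 0.375331 = 1.232924 / 0.375331 = 3.285

3.285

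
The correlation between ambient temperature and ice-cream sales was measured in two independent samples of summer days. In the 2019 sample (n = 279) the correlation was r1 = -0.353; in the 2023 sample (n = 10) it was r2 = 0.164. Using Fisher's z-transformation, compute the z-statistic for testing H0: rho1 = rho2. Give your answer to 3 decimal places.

-1.396

z1 = atanh(-0.353) = -0.368867,  z2 = atanh(0.164) = 0.165495
SE = √(1/(n1−3) + 1/(n2−3)) = √(1/276 + 1/7) = √(0.0036232 + 0.1428571) = √0.1464803 = 0.382727
z = (z1 − z2)/SE = (-0.368867 − 0.165495) / 0.382727 = -0.534362 / 0.382727 = -1.396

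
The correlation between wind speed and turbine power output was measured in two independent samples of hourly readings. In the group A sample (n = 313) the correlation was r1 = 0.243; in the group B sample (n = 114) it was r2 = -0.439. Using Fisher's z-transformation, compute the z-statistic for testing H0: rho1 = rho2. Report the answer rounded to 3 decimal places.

6.500

z1 = atanh(0.243) = 0.247960,  z2 = atanh(-0.439) = -0.470991
SE = √(1/(n1−3) + 1/(n2−3)) = √(1/310 + 1/111) = √(0.0032258 + 0.0090090) = √0.0122348 = 0.110611
z = (z1 − z2)/SE = (0.247960 − (-0.470991)) / 0.110611 = 0.718951 / 0.110611 = 6.500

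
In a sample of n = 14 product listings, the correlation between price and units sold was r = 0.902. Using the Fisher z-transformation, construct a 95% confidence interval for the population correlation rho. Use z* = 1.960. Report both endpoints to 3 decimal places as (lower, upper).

(0.712, 0.969)

z_r = atanh(0.902) = 1.482847;  SE = 1/√(n−3) = 1/√11 = 0.301511
z-limits: 1.482847 ± 1.960·0.301511 = 1.482847 ± 0.590962 = [0.891885, 2.073809]
ρ-limits: (tanh 0.891885, tanh 2.073809) = (0.712, 0.969)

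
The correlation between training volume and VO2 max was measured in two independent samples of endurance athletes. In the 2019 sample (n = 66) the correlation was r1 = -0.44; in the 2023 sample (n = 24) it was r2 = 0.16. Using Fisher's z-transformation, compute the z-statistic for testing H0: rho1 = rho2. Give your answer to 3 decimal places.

Fisher z-transforms: z1 = atanh(-0.44) = -0.472231, z2 = atanh(0.16) = 0.161387; difference d = -0.633618
Var(d) = 1/63 + 1/21 = 0.0158730 + 0.0476190 = 0.0634920
z = d/√Var(d) = -0.633618 / √0.0634920 = -0.633618 / 0.251976 = -2.515

-2.515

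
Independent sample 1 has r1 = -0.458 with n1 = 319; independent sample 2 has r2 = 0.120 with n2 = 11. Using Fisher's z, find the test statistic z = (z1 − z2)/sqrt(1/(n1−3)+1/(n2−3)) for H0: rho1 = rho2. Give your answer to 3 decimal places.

-1.719

Fisher z-transforms: z1 = atanh(-0.458) = -0.494777, z2 = atanh(0.120) = 0.120581; difference d = -0.615358
Var(d) = 1/316 + 1/8 = 0.0031646 + 0.1250000 = 0.1281646
z = d/√Var(d) = -0.615358 / √0.1281646 = -0.615358 / 0.358001 = -1.719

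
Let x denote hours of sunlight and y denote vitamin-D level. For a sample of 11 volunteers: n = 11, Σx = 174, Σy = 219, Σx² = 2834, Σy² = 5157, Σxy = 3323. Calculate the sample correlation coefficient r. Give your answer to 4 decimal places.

Numerator: nΣxy − (Σx)(Σy) = 11·3323 − (174)(219) = -1553
Denominator: √[(nΣx²−(Σx)²)(nΣy²−(Σy)²)]
  nΣx²−(Σx)² = 11·2834 − 30276 = 898;  nΣy²−(Σy)² = 11·5157 − 47961 = 8766
  √(898·8766) = √7871868 = 2805.6849
r = -1553 / 2805.6849 = -0.5535

-0.5535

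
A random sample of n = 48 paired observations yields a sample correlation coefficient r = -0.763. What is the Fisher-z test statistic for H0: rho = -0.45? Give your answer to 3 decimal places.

z_r = atanh(-0.763) = -1.003356,  z_0 = atanh(-0.45) = -0.484700
SE = 1/√(n−3) = 1/√45 = 0.149071
z = (z_r − z_0)/SE = (-1.003356 − (-0.484700)) / 0.149071 = -0.518656 / 0.149071 = -3.479

-3.479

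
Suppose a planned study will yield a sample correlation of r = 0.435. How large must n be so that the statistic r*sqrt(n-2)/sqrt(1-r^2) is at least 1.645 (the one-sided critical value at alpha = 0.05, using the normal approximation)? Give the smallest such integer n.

14

Need r·√(n−2)/√(1−r²) ≥ 1.645
√(n−2) ≥ 1.645·√(1−0.189225) / 0.435 = 1.645·0.900430 / 0.435 = 3.4051
n−2 ≥ 11.5947  ⇒  n ≥ 13.5947
Smallest integer n = 14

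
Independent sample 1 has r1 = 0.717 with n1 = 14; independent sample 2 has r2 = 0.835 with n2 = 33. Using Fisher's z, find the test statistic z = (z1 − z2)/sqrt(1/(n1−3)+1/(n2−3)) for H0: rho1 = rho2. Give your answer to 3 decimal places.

-0.860

z1 = atanh(0.717) = 0.901443,  z2 = atanh(0.835) = 1.204427
SE = √(1/(n1−3) + 1/(n2−3)) = √(1/11 + 1/30) = √(0.0909091 + 0.0333333) = √0.1242424 = 0.352480
z = (z1 − z2)/SE = (0.901443 − 1.204427) / 0.352480 = -0.302984 / 0.352480 = -0.860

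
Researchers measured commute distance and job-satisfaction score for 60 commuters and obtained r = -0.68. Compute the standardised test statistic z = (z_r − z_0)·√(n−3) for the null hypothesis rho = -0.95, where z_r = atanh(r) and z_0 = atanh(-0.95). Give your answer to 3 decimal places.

7.570

Fisher z: atanh(-0.68) = -0.829114, atanh(-0.95) = -1.831781
z = (z_r − z_0)·√(n−3) = (-0.829114 − (-1.831781))·√57 = 1.002667 · 7.549834 = 7.570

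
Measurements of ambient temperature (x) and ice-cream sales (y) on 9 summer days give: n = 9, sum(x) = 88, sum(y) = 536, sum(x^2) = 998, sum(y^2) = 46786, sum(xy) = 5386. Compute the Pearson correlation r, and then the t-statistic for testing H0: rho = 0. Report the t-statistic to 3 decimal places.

Numerator: nΣxy − (Σx)(Σy) = 9·5386 − (88)(536) = 1306
Denominator: √[(nΣx²−(Σx)²)(nΣy²−(Σy)²)]
  nΣx²−(Σx)² = 9·998 − 7744 = 1238;  nΣy²−(Σy)² = 9·46786 − 287296 = 133778
  √(1238·133778) = √165617164 = 12869.2332
r = 1306 / 12869.2332 = 0.1015
t = r·√(n−2)/√(1−r²) = 0.1015·√7 / √(1−0.010302) = 0.268544 / 0.994836 = 0.270

0.270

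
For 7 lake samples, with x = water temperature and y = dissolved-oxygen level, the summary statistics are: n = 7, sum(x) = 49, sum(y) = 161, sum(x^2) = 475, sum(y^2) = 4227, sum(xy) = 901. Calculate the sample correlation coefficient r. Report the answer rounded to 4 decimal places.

S_xy = nΣxy − ΣxΣy = 7·901 − 49·161 = 6307 − 7889 = -1582
S_xx = nΣx² − (Σx)² = 7·475 − 49² = 3325 − 2401 = 924
S_yy = nΣy² − (Σy)² = 7·4227 − 161² = 29589 − 25921 = 3668
r = S_xy / √(S_xx·S_yy) = -1582 / √(924·3668) = -1582 / √3389232 = -1582 / 1840.9867 = -0.8593

-0.8593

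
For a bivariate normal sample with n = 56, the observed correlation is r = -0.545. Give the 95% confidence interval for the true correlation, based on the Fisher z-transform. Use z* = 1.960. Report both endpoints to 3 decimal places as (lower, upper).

(-0.707, -0.329)

z_r = atanh(-0.545) = -0.611241;  SE = 1/√(n−3) = 1/√53 = 0.137361
z-limits: -0.611241 ± 1.960·0.137361 = -0.611241 ± 0.269228 = [-0.880469, -0.342013]
ρ-limits: (tanh -0.880469, tanh -0.342013) = (-0.707, -0.329)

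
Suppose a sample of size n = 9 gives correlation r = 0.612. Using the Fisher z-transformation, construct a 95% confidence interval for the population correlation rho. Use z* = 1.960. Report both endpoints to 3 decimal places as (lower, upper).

z_r = atanh(0.612) = 0.712113;  SE = 1/√(n−3) = 1/√6 = 0.408248
z-limits: 0.712113 ± 1.960·0.408248 = 0.712113 ± 0.800166 = [-0.088053, 1.512279]
ρ-limits: (tanh -0.088053, tanh 1.512279) = (-0.088, 0.907)

(-0.088, 0.907)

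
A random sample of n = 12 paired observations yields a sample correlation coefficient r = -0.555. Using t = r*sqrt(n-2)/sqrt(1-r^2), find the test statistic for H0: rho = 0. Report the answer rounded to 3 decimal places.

1 − r² = 1 − 0.308025 = 0.691975;  √(1−r²) = 0.831850
√(n−2) = √10 = 3.162278
t = r·√(n−2)/√(1−r²) = -0.555 · 3.162278 / 0.831850 = -2.110

-2.110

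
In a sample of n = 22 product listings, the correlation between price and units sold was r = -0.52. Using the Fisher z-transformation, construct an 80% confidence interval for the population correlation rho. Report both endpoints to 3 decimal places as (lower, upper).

Fisher z: z_r = atanh(r) = ½·ln((1+(-0.52))/(1−(-0.52))) = -0.576340
SE(z) = 1/√(n−3) = 1/√19 = 0.229416
80% ⇒ z* = 1.282; margin = 1.282·0.229416 = 0.294111
CI on z-scale: (-0.870451, -0.282229)
Back-transform: tanh(-0.870451) = -0.701603, tanh(-0.282229) = -0.274967

(-0.702, -0.275)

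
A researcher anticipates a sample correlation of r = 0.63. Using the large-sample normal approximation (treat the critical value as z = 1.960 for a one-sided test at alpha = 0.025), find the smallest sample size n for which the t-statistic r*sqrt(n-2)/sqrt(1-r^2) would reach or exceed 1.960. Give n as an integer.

8

r√(n−2)/√(1−r²) ≥ 1.960  ⇔  n−2 ≥ (1.960)²·(1−r²)/r²
(1−r²)/r² = (1−0.3969)/0.3969 = 1.5195
n ≥ 2 + 3.8416·1.5195 = 2 + 5.8373 = 7.8373
⌈7.8373⌉ = 8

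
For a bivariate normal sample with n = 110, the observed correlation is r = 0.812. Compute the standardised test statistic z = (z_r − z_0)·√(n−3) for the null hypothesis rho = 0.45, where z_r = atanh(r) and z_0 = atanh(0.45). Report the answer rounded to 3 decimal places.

6.705

z_r = atanh(0.812) = 1.132872,  z_0 = atanh(0.45) = 0.484700
SE = 1/√(n−3) = 1/√107 = 0.096674
z = (z_r − z_0)/SE = (1.132872 − 0.484700) / 0.096674 = 0.648172 / 0.096674 = 6.705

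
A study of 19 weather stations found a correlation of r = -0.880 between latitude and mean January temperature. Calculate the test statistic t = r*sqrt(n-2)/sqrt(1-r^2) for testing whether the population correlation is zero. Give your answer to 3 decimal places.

1 − r² = 1 − 0.774400 = 0.225600;  √(1−r²) = 0.474974
√(n−2) = √17 = 4.123106
t = r·√(n−2)/√(1−r²) = -0.880 · 4.123106 / 0.474974 = -7.639

-7.639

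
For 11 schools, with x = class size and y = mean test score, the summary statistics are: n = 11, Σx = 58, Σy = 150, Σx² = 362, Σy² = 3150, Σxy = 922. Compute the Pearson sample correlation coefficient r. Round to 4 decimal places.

Numerator: nΣxy − (Σx)(Σy) = 11·922 − (58)(150) = 1442
Denominator: √[(nΣx²−(Σx)²)(nΣy²−(Σy)²)]
  nΣx²−(Σx)² = 11·362 − 3364 = 618;  nΣy²−(Σy)² = 11·3150 − 22500 = 12150
  √(618·12150) = √7508700 = 2740.2007
r = 1442 / 2740.2007 = 0.5262

0.5262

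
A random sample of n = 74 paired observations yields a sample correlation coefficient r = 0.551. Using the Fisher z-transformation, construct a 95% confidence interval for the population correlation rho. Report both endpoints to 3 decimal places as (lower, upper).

Fisher z: z_r = atanh(r) = ½·ln((1+0.551)/(1−0.551)) = 0.619816
SE(z) = 1/√(n−3) = 1/√71 = 0.118678
95% ⇒ z* = 1.960; margin = 1.960·0.118678 = 0.232609
CI on z-scale: (0.387207, 0.852425)
Back-transform: tanh(0.387207) = 0.368950, tanh(0.852425) = 0.692334

(0.369, 0.692)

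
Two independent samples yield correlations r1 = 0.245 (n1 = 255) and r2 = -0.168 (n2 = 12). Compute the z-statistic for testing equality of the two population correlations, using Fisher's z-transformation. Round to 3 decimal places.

1.237

Fisher z-transforms: z1 = atanh(0.245) = 0.250087, z2 = atanh(-0.168) = -0.169608; difference d = 0.419695
Var(d) = 1/252 + 1/9 = 0.0039683 + 0.1111111 = 0.1150794
z = d/√Var(d) = 0.419695 / √0.1150794 = 0.419695 / 0.339234 = 1.237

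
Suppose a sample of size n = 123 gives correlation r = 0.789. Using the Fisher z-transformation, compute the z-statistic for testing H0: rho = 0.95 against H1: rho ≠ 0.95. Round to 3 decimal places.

-8.358

z_r = atanh(0.789) = 1.068777,  z_0 = atanh(0.95) = 1.831781
SE = 1/√(n−3) = 1/√120 = 0.091287
z = (z_r − z_0)/SE = (1.068777 − 1.831781) / 0.091287 = -0.763004 / 0.091287 = -8.358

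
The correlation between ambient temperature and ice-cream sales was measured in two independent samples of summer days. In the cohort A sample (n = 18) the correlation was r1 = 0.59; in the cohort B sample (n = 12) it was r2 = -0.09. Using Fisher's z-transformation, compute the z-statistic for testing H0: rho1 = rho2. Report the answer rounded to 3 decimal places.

1.821

z1 = atanh(0.59) = 0.677666,  z2 = atanh(-0.09) = -0.090244
SE = √(1/(n1−3) + 1/(n2−3)) = √(1/15 + 1/9) = √(0.0666667 + 0.1111111) = √0.1777778 = 0.421637
z = (z1 − z2)/SE = (0.677666 − (-0.090244)) / 0.421637 = 0.767910 / 0.421637 = 1.821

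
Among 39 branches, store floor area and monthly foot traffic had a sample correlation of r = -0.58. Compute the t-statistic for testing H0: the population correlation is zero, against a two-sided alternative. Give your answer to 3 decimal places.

-4.331

1 − r² = 1 − 0.3364 = 0.6636;  √(1−r²) = 0.814616
√(n−2) = √37 = 6.082763
t = r·√(n−2)/√(1−r²) = -0.58 · 6.082763 / 0.814616 = -4.331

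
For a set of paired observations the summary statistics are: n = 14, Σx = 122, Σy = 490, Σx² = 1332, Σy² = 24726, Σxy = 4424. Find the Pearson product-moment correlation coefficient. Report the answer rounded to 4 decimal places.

S_xy = nΣxy − ΣxΣy = 14·4424 − 122·490 = 61936 − 59780 = 2156
S_xx = nΣx² − (Σx)² = 14·1332 − 122² = 18648 − 14884 = 3764
S_yy = nΣy² − (Σy)² = 14·24726 − 490² = 346164 − 240100 = 106064
r = S_xy / √(S_xx·S_yy) = 2156 / √(3764·106064) = 2156 / √399224896 = 2156 / 19980.6130 = 0.1079

0.1079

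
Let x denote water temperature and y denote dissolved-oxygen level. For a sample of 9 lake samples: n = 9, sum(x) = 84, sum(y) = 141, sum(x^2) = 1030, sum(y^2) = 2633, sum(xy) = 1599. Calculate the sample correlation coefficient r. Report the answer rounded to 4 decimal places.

0.8763

S_xy = nΣxy − ΣxΣy = 9·1599 − 84·141 = 14391 − 11844 = 2547
S_xx = nΣx² − (Σx)² = 9·1030 − 84² = 9270 − 7056 = 2214
S_yy = nΣy² − (Σy)² = 9·2633 − 141² = 23697 − 19881 = 3816
r = S_xy / √(S_xx·S_yy) = 2547 / √(2214·3816) = 2547 / √8448624 = 2547 / 2906.6517 = 0.8763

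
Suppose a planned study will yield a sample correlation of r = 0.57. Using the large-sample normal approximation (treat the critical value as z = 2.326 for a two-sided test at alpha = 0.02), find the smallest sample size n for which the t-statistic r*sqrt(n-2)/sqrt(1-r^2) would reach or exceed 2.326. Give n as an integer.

14

Need r·√(n−2)/√(1−r²) ≥ 2.326
√(n−2) ≥ 2.326·√(1−0.3249) / 0.57 = 2.326·0.821645 / 0.57 = 3.3529
n−2 ≥ 11.2419  ⇒  n ≥ 13.2419
Smallest integer n = 14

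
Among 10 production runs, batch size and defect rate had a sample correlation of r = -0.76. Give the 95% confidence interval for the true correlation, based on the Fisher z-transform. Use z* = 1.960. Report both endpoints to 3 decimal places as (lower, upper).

Fisher z: z_r = atanh(r) = ½·ln((1+(-0.76))/(1−(-0.76))) = -0.996215
SE(z) = 1/√(n−3) = 1/√7 = 0.377964
95% ⇒ z* = 1.960; margin = 1.960·0.377964 = 0.740809
CI on z-scale: (-1.737024, -0.255406)
Back-transform: tanh(-1.737024) = -0.939881, tanh(-0.255406) = -0.249994

(-0.940, -0.250)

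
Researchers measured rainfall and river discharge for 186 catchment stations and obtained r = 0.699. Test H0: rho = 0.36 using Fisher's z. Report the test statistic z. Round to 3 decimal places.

6.608

z_r = atanh(0.699) = 0.865342,  z_0 = atanh(0.36) = 0.376886
SE = 1/√(n−3) = 1/√183 = 0.073922
z = (z_r − z_0)/SE = (0.865342 − 0.376886) / 0.073922 = 0.488456 / 0.073922 = 6.608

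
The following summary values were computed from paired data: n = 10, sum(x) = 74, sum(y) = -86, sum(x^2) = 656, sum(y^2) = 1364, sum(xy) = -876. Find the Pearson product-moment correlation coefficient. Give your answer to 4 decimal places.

S_xy = nΣxy − ΣxΣy = 10·(-876) − 74·(-86) = -8760 − (-6364) = -2396
S_xx = nΣx² − (Σx)² = 10·656 − 74² = 6560 − 5476 = 1084
S_yy = nΣy² − (Σy)² = 10·1364 − (-86)² = 13640 − 7396 = 6244
r = S_xy / √(S_xx·S_yy) = -2396 / √(1084·6244) = -2396 / √6768496 = -2396 / 2601.6333 = -0.9210

-0.9210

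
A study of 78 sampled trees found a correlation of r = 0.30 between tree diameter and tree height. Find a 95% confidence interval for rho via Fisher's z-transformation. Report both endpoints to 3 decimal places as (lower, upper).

(0.083, 0.490)

Fisher z: z_r = atanh(r) = ½·ln((1+0.30)/(1−0.30)) = 0.309520
SE(z) = 1/√(n−3) = 1/√75 = 0.115470
95% ⇒ z* = 1.960; margin = 1.960·0.115470 = 0.226321
CI on z-scale: (0.083199, 0.535841)
Back-transform: tanh(0.083199) = 0.083008, tanh(0.535841) = 0.489833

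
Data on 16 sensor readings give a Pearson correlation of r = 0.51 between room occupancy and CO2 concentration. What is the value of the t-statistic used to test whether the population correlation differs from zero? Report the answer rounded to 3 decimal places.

t = r·√(n−2) / √(1−r²) with r = 0.51, n = 16
  = 0.51·√14 / √(1 − 0.2601)
  = 0.51·3.741657 / 0.860174
  = 1.908245 / 0.860174 = 2.218

2.218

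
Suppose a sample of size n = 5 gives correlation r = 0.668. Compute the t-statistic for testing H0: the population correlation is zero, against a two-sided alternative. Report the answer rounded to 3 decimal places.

t = r·√(n−2) / √(1−r²) with r = 0.668, n = 5
  = 0.668·√3 / √(1 − 0.446224)
  = 0.668·1.732051 / 0.744161
  = 1.157010 / 0.744161 = 1.555

1.555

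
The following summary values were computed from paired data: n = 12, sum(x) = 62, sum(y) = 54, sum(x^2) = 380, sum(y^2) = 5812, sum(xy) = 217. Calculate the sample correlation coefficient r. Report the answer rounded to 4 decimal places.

S_xy = nΣxy − ΣxΣy = 12·217 − 62·54 = 2604 − 3348 = -744
S_xx = nΣx² − (Σx)² = 12·380 − 62² = 4560 − 3844 = 716
S_yy = nΣy² − (Σy)² = 12·5812 − 54² = 69744 − 2916 = 66828
r = S_xy / √(S_xx·S_yy) = -744 / √(716·66828) = -744 / √47848848 = -744 / 6917.2862 = -0.1076

-0.1076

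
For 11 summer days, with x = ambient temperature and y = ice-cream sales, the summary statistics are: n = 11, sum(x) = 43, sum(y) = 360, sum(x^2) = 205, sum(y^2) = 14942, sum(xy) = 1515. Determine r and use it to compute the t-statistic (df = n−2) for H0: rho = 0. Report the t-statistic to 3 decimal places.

0.997

Numerator: nΣxy − (Σx)(Σy) = 11·1515 − (43)(360) = 1185
Denominator: √[(nΣx²−(Σx)²)(nΣy²−(Σy)²)]
  nΣx²−(Σx)² = 11·205 − 1849 = 406;  nΣy²−(Σy)² = 11·14942 − 129600 = 34762
  √(406·34762) = √14113372 = 3756.7768
r = 1185 / 3756.7768 = 0.3154
t = r·√(n−2)/√(1−r²) = 0.3154·√9 / √(1−0.099477) = 0.946200 / 0.948959 = 0.997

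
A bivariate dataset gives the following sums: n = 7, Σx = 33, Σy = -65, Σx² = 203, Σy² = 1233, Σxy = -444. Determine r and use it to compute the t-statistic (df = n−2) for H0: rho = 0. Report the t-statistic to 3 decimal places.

S_xy = nΣxy − ΣxΣy = 7·(-444) − 33·(-65) = -3108 − (-2145) = -963
S_xx = nΣx² − (Σx)² = 7·203 − 33² = 1421 − 1089 = 332
S_yy = nΣy² − (Σy)² = 7·1233 − (-65)² = 8631 − 4225 = 4406
r = S_xy / √(S_xx·S_yy) = -963 / √(332·4406) = -963 / √1462792 = -963 / 1209.4594 = -0.7962
t = r·√(n−2)/√(1−r²) = -0.7962·√5 / √(1−0.633934) = -1.780357 / 0.605034 = -2.943

-2.943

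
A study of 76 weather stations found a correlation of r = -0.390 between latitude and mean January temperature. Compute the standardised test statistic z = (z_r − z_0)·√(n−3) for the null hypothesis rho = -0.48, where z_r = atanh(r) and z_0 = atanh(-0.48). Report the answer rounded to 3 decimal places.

0.950

Fisher z: atanh(-0.390) = -0.411800, atanh(-0.48) = -0.522984
z = (z_r − z_0)·√(n−3) = (-0.411800 − (-0.522984))·√73 = 0.111184 · 8.544004 = 0.950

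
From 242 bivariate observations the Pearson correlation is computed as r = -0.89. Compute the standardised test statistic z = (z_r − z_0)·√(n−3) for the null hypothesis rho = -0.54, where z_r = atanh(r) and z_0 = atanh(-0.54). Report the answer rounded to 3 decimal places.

Fisher z: atanh(-0.89) = -1.421926, atanh(-0.54) = -0.604156
z = (z_r − z_0)·√(n−3) = (-1.421926 − (-0.604156))·√239 = -0.817770 · 15.459625 = -12.642

-12.642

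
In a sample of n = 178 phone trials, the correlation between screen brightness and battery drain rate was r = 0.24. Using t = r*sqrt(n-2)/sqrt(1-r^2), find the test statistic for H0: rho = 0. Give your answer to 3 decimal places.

1 − r² = 1 − 0.0576 = 0.9424;  √(1−r²) = 0.970773
√(n−2) = √176 = 13.266499
t = r·√(n−2)/√(1−r²) = 0.24 · 13.266499 / 0.970773 = 3.280

3.280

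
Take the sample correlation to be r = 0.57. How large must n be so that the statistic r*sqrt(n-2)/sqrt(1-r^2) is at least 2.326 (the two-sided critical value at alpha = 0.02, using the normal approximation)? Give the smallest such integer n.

r√(n−2)/√(1−r²) ≥ 2.326  ⇔  n−2 ≥ (2.326)²·(1−r²)/r²
(1−r²)/r² = (1−0.3249)/0.3249 = 2.0779
n ≥ 2 + 5.410276·2.0779 = 2 + 11.2420 = 13.2420
⌈13.2420⌉ = 14

14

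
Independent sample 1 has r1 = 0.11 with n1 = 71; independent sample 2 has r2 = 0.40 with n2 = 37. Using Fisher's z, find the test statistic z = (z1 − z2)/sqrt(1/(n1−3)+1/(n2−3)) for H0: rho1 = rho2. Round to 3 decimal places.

Fisher z-transforms: z1 = atanh(0.11) = 0.110447, z2 = atanh(0.40) = 0.423649; difference d = -0.313202
Var(d) = 1/68 + 1/34 = 0.0147059 + 0.0294118 = 0.0441177
z = d/√Var(d) = -0.313202 / √0.0441177 = -0.313202 / 0.210042 = -1.491

-1.491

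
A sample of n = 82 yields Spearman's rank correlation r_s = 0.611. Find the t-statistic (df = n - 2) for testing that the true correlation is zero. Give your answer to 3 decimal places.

6.903

t = r_s·√(n−2) / √(1−r_s²) with r_s = 0.611, n = 82
  = 0.611·√80 / √(1 − 0.373321)
  = 0.611·8.944272 / 0.791631
  = 5.464950 / 0.791631 = 6.903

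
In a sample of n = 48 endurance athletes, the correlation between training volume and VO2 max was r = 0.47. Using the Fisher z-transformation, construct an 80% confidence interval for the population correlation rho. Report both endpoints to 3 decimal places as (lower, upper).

z_r = atanh(0.47) = 0.510070;  SE = 1/√(n−3) = 1/√45 = 0.149071
z-limits: 0.510070 ± 1.282·0.149071 = 0.510070 ± 0.191109 = [0.318961, 0.701179]
ρ-limits: (tanh 0.318961, tanh 0.701179) = (0.309, 0.605)

(0.309, 0.605)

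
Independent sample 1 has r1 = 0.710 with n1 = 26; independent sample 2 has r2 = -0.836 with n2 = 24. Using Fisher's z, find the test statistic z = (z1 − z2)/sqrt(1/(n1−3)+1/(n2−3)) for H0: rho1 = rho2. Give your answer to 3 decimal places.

Fisher z-transforms: z1 = atanh(0.710) = 0.887184, z2 = atanh(-0.836) = -1.207739; difference d = 2.094923
Var(d) = 1/23 + 1/21 = 0.0434783 + 0.0476190 = 0.0910973
z = d/√Var(d) = 2.094923 / √0.0910973 = 2.094923 / 0.301823 = 6.941

6.941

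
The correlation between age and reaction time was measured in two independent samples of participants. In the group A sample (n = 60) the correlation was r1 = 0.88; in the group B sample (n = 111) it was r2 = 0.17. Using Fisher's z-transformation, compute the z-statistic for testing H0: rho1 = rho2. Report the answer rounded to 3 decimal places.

7.355

Fisher z-transforms: z1 = atanh(0.88) = 1.375768, z2 = atanh(0.17) = 0.171667; difference d = 1.204101
Var(d) = 1/57 + 1/108 = 0.0175439 + 0.0092593 = 0.0268032
z = d/√Var(d) = 1.204101 / √0.0268032 = 1.204101 / 0.163717 = 7.355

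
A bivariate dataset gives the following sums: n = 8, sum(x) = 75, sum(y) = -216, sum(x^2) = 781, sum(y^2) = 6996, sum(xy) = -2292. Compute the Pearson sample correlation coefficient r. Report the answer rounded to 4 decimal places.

-0.8868

Numerator: nΣxy − (Σx)(Σy) = 8·(-2292) − (75)(-216) = -2136
Denominator: √[(nΣx²−(Σx)²)(nΣy²−(Σy)²)]
  nΣx²−(Σx)² = 8·781 − 5625 = 623;  nΣy²−(Σy)² = 8·6996 − 46656 = 9312
  √(623·9312) = √5801376 = 2408.6046
r = -2136 / 2408.6046 = -0.8868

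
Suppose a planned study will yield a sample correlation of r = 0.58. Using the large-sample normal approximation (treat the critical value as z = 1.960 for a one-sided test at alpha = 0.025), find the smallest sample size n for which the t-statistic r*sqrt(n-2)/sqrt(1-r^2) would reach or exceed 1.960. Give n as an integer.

10

Need r·√(n−2)/√(1−r²) ≥ 1.960
√(n−2) ≥ 1.960·√(1−0.3364) / 0.58 = 1.960·0.814616 / 0.58 = 2.7528
n−2 ≥ 7.5779  ⇒  n ≥ 9.5779
Smallest integer n = 10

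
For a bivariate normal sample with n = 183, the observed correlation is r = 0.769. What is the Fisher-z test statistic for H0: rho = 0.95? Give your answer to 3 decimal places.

-10.920

Fisher z: atanh(0.769) = 1.017876, atanh(0.95) = 1.831781
z = (z_r − z_0)·√(n−3) = (1.017876 − 1.831781)·√180 = -0.813905 · 13.416408 = -10.920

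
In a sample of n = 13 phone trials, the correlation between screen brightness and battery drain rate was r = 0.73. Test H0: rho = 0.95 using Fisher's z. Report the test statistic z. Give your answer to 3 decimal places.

Fisher z: atanh(0.73) = 0.928727, atanh(0.95) = 1.831781
z = (z_r − z_0)·√(n−3) = (0.928727 − 1.831781)·√10 = -0.903054 · 3.162278 = -2.856

-2.856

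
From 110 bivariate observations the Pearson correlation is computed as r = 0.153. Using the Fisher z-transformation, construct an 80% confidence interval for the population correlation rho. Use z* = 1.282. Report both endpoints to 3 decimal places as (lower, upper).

(0.030, 0.271)

z_r = atanh(0.153) = 0.154211;  SE = 1/√(n−3) = 1/√107 = 0.096674
z-limits: 0.154211 ± 1.282·0.096674 = 0.154211 ± 0.123936 = [0.030275, 0.278147]
ρ-limits: (tanh 0.030275, tanh 0.278147) = (0.030, 0.271)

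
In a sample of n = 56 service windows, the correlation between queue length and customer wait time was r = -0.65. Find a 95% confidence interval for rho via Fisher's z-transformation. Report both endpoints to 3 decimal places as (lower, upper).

(-0.780, -0.467)

Fisher z: z_r = atanh(r) = ½·ln((1+(-0.65))/(1−(-0.65))) = -0.775299
SE(z) = 1/√(n−3) = 1/√53 = 0.137361
95% ⇒ z* = 1.960; margin = 1.960·0.137361 = 0.269228
CI on z-scale: (-1.044527, -0.506071)
Back-transform: tanh(-1.044527) = -0.779669, tanh(-0.506071) = -0.466878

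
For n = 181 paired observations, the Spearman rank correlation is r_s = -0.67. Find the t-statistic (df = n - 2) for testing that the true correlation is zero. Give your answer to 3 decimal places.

-12.075

1 − r_s² = 1 − 0.4489 = 0.5511;  √(1−r_s²) = 0.742361
√(n−2) = √179 = 13.379088
t = r_s·√(n−2)/√(1−r_s²) = -0.67 · 13.379088 / 0.742361 = -12.075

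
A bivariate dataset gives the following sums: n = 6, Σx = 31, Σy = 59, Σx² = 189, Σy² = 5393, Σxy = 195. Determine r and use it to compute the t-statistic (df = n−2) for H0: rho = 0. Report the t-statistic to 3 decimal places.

Numerator: nΣxy − (Σx)(Σy) = 6·195 − (31)(59) = -659
Denominator: √[(nΣx²−(Σx)²)(nΣy²−(Σy)²)]
  nΣx²−(Σx)² = 6·189 − 961 = 173;  nΣy²−(Σy)² = 6·5393 − 3481 = 28877
  √(173·28877) = √4995721 = 2235.1110
r = -659 / 2235.1110 = -0.2948
t = r·√(n−2)/√(1−r²) = -0.2948·√4 / √(1−0.086907) = -0.589600 / 0.955559 = -0.617

-0.617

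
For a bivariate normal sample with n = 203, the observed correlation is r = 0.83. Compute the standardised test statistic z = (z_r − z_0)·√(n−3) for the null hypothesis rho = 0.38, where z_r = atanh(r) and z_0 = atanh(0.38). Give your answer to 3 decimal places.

Fisher z: atanh(0.83) = 1.188136, atanh(0.38) = 0.400060
z = (z_r − z_0)·√(n−3) = (1.188136 − 0.400060)·√200 = 0.788076 · 14.142136 = 11.145

11.145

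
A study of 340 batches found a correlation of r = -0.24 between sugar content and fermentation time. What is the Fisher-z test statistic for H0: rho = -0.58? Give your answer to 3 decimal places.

7.668

Fisher z: atanh(-0.24) = -0.244774, atanh(-0.58) = -0.662463
z = (z_r − z_0)·√(n−3) = (-0.244774 − (-0.662463))·√337 = 0.417689 · 18.357560 = 7.668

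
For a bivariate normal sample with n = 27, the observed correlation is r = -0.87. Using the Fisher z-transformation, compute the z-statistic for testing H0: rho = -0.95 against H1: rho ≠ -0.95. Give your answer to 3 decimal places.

2.443

z_r = atanh(-0.87) = -1.333080,  z_0 = atanh(-0.95) = -1.831781
SE = 1/√(n−3) = 1/√24 = 0.204124
z = (z_r − z_0)/SE = (-1.333080 − (-1.831781)) / 0.204124 = 0.498701 / 0.204124 = 2.443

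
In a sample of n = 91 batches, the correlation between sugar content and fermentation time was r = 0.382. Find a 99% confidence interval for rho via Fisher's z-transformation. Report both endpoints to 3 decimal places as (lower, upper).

Fisher z: z_r = atanh(r) = ½·ln((1+0.382)/(1−0.382)) = 0.402399
SE(z) = 1/√(n−3) = 1/√88 = 0.106600
99% ⇒ z* = 2.576; margin = 2.576·0.106600 = 0.274602
CI on z-scale: (0.127797, 0.677001)
Back-transform: tanh(0.127797) = 0.127106, tanh(0.677001) = 0.589566

(0.127, 0.590)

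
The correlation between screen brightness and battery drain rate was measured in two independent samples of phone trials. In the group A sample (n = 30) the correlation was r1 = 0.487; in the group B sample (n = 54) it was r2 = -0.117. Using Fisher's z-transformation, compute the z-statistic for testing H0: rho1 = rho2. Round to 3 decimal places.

z1 = atanh(0.487) = 0.532120,  z2 = atanh(-0.117) = -0.117538
SE = √(1/(n1−3) + 1/(n2−3)) = √(1/27 + 1/51) = √(0.0370370 + 0.0196078) = √0.0566448 = 0.238002
z = (z1 − z2)/SE = (0.532120 − (-0.117538)) / 0.238002 = 0.649658 / 0.238002 = 2.730

2.730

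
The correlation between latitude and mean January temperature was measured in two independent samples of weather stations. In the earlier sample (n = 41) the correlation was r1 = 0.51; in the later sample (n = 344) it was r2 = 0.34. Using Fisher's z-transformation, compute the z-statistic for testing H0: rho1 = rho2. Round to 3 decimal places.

Fisher z-transforms: z1 = atanh(0.51) = 0.562730, z2 = atanh(0.34) = 0.354093; difference d = 0.208637
Var(d) = 1/38 + 1/341 = 0.0263158 + 0.0029326 = 0.0292484
z = d/√Var(d) = 0.208637 / √0.0292484 = 0.208637 / 0.171022 = 1.220

1.220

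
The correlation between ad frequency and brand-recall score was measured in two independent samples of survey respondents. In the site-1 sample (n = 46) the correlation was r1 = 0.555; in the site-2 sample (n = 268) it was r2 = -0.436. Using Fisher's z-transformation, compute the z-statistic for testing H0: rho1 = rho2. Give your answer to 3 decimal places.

Fisher z-transforms: z1 = atanh(0.555) = 0.625578, z2 = atanh(-0.436) = -0.467281; difference d = 1.092859
Var(d) = 1/43 + 1/265 = 0.0232558 + 0.0037736 = 0.0270294
z = d/√Var(d) = 1.092859 / √0.0270294 = 1.092859 / 0.164406 = 6.647

6.647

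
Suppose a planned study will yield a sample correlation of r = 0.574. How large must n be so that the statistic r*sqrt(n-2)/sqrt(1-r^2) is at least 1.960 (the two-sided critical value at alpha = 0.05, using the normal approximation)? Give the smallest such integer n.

Need r·√(n−2)/√(1−r²) ≥ 1.960
√(n−2) ≥ 1.960·√(1−0.329476) / 0.574 = 1.960·0.818855 / 0.574 = 2.7961
n−2 ≥ 7.8182  ⇒  n ≥ 9.8182
Smallest integer n = 10

10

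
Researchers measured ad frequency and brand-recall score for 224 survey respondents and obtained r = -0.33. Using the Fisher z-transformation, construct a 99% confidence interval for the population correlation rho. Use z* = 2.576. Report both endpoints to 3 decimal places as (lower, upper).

(-0.475, -0.168)

Fisher z: z_r = atanh(r) = ½·ln((1+(-0.33))/(1−(-0.33))) = -0.342828
SE(z) = 1/√(n−3) = 1/√221 = 0.067267
99% ⇒ z* = 2.576; margin = 2.576·0.067267 = 0.173280
CI on z-scale: (-0.516108, -0.169548)
Back-transform: tanh(-0.516108) = -0.474691, tanh(-0.169548) = -0.167942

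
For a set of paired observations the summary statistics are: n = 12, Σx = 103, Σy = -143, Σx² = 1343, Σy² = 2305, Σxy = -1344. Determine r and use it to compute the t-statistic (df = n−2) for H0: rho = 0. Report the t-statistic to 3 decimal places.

-0.720

Numerator: nΣxy − (Σx)(Σy) = 12·(-1344) − (103)(-143) = -1399
Denominator: √[(nΣx²−(Σx)²)(nΣy²−(Σy)²)]
  nΣx²−(Σx)² = 12·1343 − 10609 = 5507;  nΣy²−(Σy)² = 12·2305 − 20449 = 7211
  √(5507·7211) = √39710977 = 6301.6646
r = -1399 / 6301.6646 = -0.2220
t = r·√(n−2)/√(1−r²) = -0.2220·√10 / √(1−0.049284) = -0.702026 / 0.975047 = -0.720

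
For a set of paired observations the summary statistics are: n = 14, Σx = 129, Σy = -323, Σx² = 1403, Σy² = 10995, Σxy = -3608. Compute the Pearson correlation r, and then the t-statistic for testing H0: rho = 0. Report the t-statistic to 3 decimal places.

-3.646

S_xy = nΣxy − ΣxΣy = 14·(-3608) − 129·(-323) = -50512 − (-41667) = -8845
S_xx = nΣx² − (Σx)² = 14·1403 − 129² = 19642 − 16641 = 3001
S_yy = nΣy² − (Σy)² = 14·10995 − (-323)² = 153930 − 104329 = 49601
r = S_xy / √(S_xx·S_yy) = -8845 / √(3001·49601) = -8845 / √148852601 = -8845 / 12200.5164 = -0.7250
t = r·√(n−2)/√(1−r²) = -0.7250·√12 / √(1−0.525625) = -2.511474 / 0.688749 = -3.646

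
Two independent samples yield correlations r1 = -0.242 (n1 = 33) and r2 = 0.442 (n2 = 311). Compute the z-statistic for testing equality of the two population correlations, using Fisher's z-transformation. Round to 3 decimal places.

Fisher z-transforms: z1 = atanh(-0.242) = -0.246897, z2 = atanh(0.442) = 0.474714; difference d = -0.721611
Var(d) = 1/30 + 1/308 = 0.0333333 + 0.0032468 = 0.0365801
z = d/√Var(d) = -0.721611 / √0.0365801 = -0.721611 / 0.191259 = -3.773

-3.773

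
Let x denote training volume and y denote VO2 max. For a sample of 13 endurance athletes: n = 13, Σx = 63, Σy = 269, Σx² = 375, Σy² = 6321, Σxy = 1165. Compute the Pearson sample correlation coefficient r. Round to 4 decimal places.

S_xy = nΣxy − ΣxΣy = 13·1165 − 63·269 = 15145 − 16947 = -1802
S_xx = nΣx² − (Σx)² = 13·375 − 63² = 4875 − 3969 = 906
S_yy = nΣy² − (Σy)² = 13·6321 − 269² = 82173 − 72361 = 9812
r = S_xy / √(S_xx·S_yy) = -1802 / √(906·9812) = -1802 / √8889672 = -1802 / 2981.5553 = -0.6044

-0.6044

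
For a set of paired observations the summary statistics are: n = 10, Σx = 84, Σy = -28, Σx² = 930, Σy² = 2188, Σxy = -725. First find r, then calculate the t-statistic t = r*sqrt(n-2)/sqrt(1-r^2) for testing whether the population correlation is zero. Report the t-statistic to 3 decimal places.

-2.867

S_xy = nΣxy − ΣxΣy = 10·(-725) − 84·(-28) = -7250 − (-2352) = -4898
S_xx = nΣx² − (Σx)² = 10·930 − 84² = 9300 − 7056 = 2244
S_yy = nΣy² − (Σy)² = 10·2188 − (-28)² = 21880 − 784 = 21096
r = S_xy / √(S_xx·S_yy) = -4898 / √(2244·21096) = -4898 / √47339424 = -4898 / 6880.3651 = -0.7119
t = r·√(n−2)/√(1−r²) = -0.7119·√8 / √(1−0.506802) = -2.013557 / 0.702281 = -2.867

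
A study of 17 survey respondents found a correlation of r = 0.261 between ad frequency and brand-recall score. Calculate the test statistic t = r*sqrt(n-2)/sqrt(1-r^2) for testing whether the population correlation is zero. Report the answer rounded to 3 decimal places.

1.047

t = r·√(n−2) / √(1−r²) with r = 0.261, n = 17
  = 0.261·√15 / √(1 − 0.068121)
  = 0.261·3.872983 / 0.965339
  = 1.010849 / 0.965339 = 1.047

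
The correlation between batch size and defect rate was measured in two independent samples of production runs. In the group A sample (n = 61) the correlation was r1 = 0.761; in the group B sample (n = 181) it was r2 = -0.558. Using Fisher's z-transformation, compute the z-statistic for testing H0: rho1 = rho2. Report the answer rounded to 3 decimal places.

10.771

Fisher z-transforms: z1 = atanh(0.761) = 0.998587, z2 = atanh(-0.558) = -0.629924; difference d = 1.628511
Var(d) = 1/58 + 1/178 = 0.0172414 + 0.0056180 = 0.0228594
z = d/√Var(d) = 1.628511 / √0.0228594 = 1.628511 / 0.151193 = 10.771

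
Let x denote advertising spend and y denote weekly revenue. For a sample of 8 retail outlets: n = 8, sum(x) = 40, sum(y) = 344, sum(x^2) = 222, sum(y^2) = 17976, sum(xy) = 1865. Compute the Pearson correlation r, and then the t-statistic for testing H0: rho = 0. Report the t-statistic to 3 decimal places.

Numerator: nΣxy − (Σx)(Σy) = 8·1865 − (40)(344) = 1160
Denominator: √[(nΣx²−(Σx)²)(nΣy²−(Σy)²)]
  nΣx²−(Σx)² = 8·222 − 1600 = 176;  nΣy²−(Σy)² = 8·17976 − 118336 = 25472
  √(176·25472) = √4483072 = 2117.3266
r = 1160 / 2117.3266 = 0.5479
t = r·√(n−2)/√(1−r²) = 0.5479·√6 / √(1−0.300194) = 1.342075 / 0.836544 = 1.604

1.604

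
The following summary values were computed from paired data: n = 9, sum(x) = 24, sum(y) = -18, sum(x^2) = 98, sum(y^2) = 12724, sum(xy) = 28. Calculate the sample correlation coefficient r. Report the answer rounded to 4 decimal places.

S_xy = nΣxy − ΣxΣy = 9·28 − 24·(-18) = 252 − (-432) = 684
S_xx = nΣx² − (Σx)² = 9·98 − 24² = 882 − 576 = 306
S_yy = nΣy² − (Σy)² = 9·12724 − (-18)² = 114516 − 324 = 114192
r = S_xy / √(S_xx·S_yy) = 684 / √(306·114192) = 684 / √34942752 = 684 / 5911.2395 = 0.1157

0.1157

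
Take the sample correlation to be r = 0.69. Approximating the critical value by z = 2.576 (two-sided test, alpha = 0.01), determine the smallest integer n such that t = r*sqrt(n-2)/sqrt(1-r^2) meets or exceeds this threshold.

10

Need r·√(n−2)/√(1−r²) ≥ 2.576
√(n−2) ≥ 2.576·√(1−0.4761) / 0.69 = 2.576·0.723809 / 0.69 = 2.7022
n−2 ≥ 7.3019  ⇒  n ≥ 9.3019
Smallest integer n = 10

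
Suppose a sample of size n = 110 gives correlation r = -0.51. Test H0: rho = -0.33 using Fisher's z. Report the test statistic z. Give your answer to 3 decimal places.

-2.275

Fisher z: atanh(-0.51) = -0.562730, atanh(-0.33) = -0.342828
z = (z_r − z_0)·√(n−3) = (-0.562730 − (-0.342828))·√107 = -0.219902 · 10.344080 = -2.275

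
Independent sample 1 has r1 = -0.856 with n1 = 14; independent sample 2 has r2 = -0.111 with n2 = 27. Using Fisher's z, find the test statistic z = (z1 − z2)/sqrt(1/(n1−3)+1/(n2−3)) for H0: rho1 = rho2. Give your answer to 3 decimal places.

-3.204

z1 = atanh(-0.856) = -1.278183,  z2 = atanh(-0.111) = -0.111459
SE = √(1/(n1−3) + 1/(n2−3)) = √(1/11 + 1/24) = √(0.0909091 + 0.0416667) = √0.1325758 = 0.364110
z = (z1 − z2)/SE = (-1.278183 − (-0.111459)) / 0.364110 = -1.166724 / 0.364110 = -3.204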